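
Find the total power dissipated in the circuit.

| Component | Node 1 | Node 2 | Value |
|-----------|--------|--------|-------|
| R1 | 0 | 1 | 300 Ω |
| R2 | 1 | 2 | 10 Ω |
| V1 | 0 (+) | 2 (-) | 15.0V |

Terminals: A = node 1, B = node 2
Nodal analysis, taking node 2 as the 0 V reference.
Source V1 fixes V_0 = 15 V.
KCL at each unknown node (sum of currents leaving = 0; resistances in Ω):
  Node 1: (V_1 - 15)/300 + (V_1 - 0)/10 = 0
Collecting terms: 0.1033 × V_1 = 0.05  =>  V_1 = 0.4839 V
Power in each resistor, P = (ΔV)²/R:
  P_R1 = (15 - 0.4839)²/300 = 0.7024 W
  P_R2 = (0.4839 - 0)²/10 = 0.02341 W
P_total = P_R1 + P_R2 = 0.7258 W

Final answer: 0.7258 W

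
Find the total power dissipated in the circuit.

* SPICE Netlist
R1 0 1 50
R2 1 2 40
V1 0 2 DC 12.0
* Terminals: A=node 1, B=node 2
Nodal analysis, taking node 2 as the 0 V reference.
Source V1 fixes V_0 = 12 V.
KCL at each unknown node (sum of currents leaving = 0; resistances in Ω):
  Node 1: (V_1 - 12)/50 + (V_1 - 0)/40 = 0
Collecting terms: 0.045 × V_1 = 0.24  =>  V_1 = 5.333 V
Power in each resistor, P = (ΔV)²/R:
  P_R1 = (12 - 5.333)²/50 = 0.8889 W
  P_R2 = (5.333 - 0)²/40 = 0.7111 W
P_total = P_R1 + P_R2 = 1.6 W

Final answer: 1.6 W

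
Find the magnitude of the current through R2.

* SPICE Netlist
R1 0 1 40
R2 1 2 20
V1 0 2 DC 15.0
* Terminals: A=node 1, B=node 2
Nodal analysis, taking node 2 as the 0 V reference.
Source V1 fixes V_0 = 15 V.
KCL at each unknown node (sum of currents leaving = 0; resistances in Ω):
  Node 1: (V_1 - 15)/40 + (V_1 - 0)/20 = 0
Collecting terms: 0.075 × V_1 = 0.375  =>  V_1 = 5 V
I_R2 = (V_1 - V_2)/R2 = (5 - 0)/20 = 0.25 A
|I_R2| = 0.25 A

Final answer: |I_R2| = 0.25 A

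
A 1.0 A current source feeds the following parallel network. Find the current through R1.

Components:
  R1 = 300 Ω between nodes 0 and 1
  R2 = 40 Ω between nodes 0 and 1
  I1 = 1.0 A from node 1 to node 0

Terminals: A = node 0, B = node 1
All resistors sit directly between nodes 0 and 1, so they are in parallel and share one voltage V; the full source current 1 A splits among them.
1/R_par = 1/300 + 1/40 = 0.02833 S  =>  R_par = 35.29 Ω
V = I × R_par = 1 × 35.29 = 35.29 V
I_R1 = V/R1 = 35.29/300 = 0.1176 A

Final answer: 0.1176 A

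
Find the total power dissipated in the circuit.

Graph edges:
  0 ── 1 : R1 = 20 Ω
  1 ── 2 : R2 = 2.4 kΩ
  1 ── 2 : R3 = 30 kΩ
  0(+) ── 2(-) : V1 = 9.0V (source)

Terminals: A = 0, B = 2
Nodal analysis, taking node 2 as the 0 V reference.
Source V1 fixes V_0 = 9 V.
KCL at each unknown node (sum of currents leaving = 0; resistances in Ω):
  Node 1: (V_1 - 9)/20 + (V_1 - 0)/2400 + (V_1 - 0)/30000 = 0
Collecting terms: 0.05045 × V_1 = 0.45  =>  V_1 = 8.92 V
Power in each resistor, P = (ΔV)²/R:
  P_R1 = (9 - 8.92)²/20 = 0.0003222 W
  P_R2 = (8.92 - 0)²/2400 = 0.03315 W
  P_R3 = (8.92 - 0)²/30000 = 0.002652 W
P_total = P_R1 + P_R2 + P_R3 = 0.03612 W

Final answer: 0.03612 W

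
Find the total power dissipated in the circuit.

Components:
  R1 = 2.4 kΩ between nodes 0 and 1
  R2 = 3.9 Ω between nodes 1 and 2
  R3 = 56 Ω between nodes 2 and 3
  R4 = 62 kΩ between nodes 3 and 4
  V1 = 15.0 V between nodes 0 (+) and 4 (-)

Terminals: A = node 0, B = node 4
Nodal analysis, taking node 4 as the 0 V reference.
Source V1 fixes V_0 = 15 V.
KCL at each unknown node (sum of currents leaving = 0; resistances in Ω):
  Node 1: (V_1 - 15)/2400 + (V_1 - V_2)/3.9 = 0
  Node 2: (V_2 - V_1)/3.9 + (V_2 - V_3)/56 = 0
  Node 3: (V_3 - V_2)/56 + (V_3 - 0)/62000 = 0
Collecting terms (coefficients in siemens):
  0.2568·V_1 - 0.2564·V_2 = 0.00625
  0.2743·V_2 - 0.2564·V_1 - 0.01786·V_3 = 0
  0.01787·V_3 - 0.01786·V_2 = 0
Solving these 3 simultaneous equations (Gaussian elimination) gives:
  V_1 = 14.44 V, V_2 = 14.44 V, V_3 = 14.43 V
Power in each resistor, P = (ΔV)²/R:
  P_R1 = (15 - 14.44)²/2400 = 0.00013 W
  P_R2 = (14.44 - 14.44)²/3.9 = 0.0000002112 W
  P_R3 = (14.44 - 14.43)²/56 = 0.000003032 W
  P_R4 = (14.43 - 0)²/62000 = 0.003357 W
P_total = P_R1 + P_R2 + P_R3 + P_R4 = 0.003491 W

Final answer: 0.003491 W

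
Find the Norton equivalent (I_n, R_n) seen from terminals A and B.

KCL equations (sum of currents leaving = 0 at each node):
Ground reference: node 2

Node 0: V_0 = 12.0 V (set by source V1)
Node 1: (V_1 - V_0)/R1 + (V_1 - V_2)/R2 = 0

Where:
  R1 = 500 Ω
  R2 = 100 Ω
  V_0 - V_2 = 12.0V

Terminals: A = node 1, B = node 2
Find the Thévenin equivalent first; then I_n = V_th/R_th and R_n = R_th.
Step 1 — V_th is the open-circuit voltage V_A - V_B (nothing connected across the terminals).
Nodal analysis, taking node 2 as the 0 V reference.
Source V1 fixes V_0 = 12 V.
KCL at each unknown node (sum of currents leaving = 0; resistances in Ω):
  Node 1: (V_1 - 12)/500 + (V_1 - 0)/100 = 0
Collecting terms: 0.012 × V_1 = 0.024  =>  V_1 = 2 V
V_th = V_1 - V_2 = 2 - 0 = 2 V
Step 2 — R_th: zero the source — replace V1 by a short circuit (node 2 merges into node 0) — and find the resistance seen between A (node 1) and B (node 0).
Reduce the network between node 1 (A) and node 0 (B) by series/parallel combination:
  Rp1 = R1 ‖ R2 (parallel, both between nodes 0 and 1) = 1/(1/500 + 1/100) = 83.33 Ω
R_th = 83.33 Ω
I_n = V_th/R_th = 2/83.33 = 0.024 A, and R_n = R_th = 83.33 Ω

Final answer: I_n = 0.024 A, R_n = 83.33 Ω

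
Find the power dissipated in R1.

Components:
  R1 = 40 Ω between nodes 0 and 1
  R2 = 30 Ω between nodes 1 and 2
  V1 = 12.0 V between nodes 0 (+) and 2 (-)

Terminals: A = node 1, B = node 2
Nodal analysis, taking node 2 as the 0 V reference.
Source V1 fixes V_0 = 12 V.
KCL at each unknown node (sum of currents leaving = 0; resistances in Ω):
  Node 1: (V_1 - 12)/40 + (V_1 - 0)/30 = 0
Collecting terms: 0.05833 × V_1 = 0.3  =>  V_1 = 5.143 V
I_R1 = (V_0 - V_1)/R1 = (12 - 5.143)/40 = 0.1714 A
P_R1 = I_R1² × R1 = (0.1714)² × 40 = 1.176 W

Final answer: 1.176 W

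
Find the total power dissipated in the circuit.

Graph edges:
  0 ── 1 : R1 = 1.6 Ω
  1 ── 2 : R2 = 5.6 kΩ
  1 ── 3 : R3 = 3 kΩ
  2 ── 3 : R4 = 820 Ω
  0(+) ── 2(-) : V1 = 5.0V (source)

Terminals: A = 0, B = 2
Nodal analysis, taking node 2 as the 0 V reference.
Source V1 fixes V_0 = 5 V.
KCL at each unknown node (sum of currents leaving = 0; resistances in Ω):
  Node 1: (V_1 - 5)/1.6 + (V_1 - 0)/5600 + (V_1 - V_3)/3000 = 0
  Node 3: (V_3 - V_1)/3000 + (V_3 - 0)/820 = 0
Collecting terms (coefficients in siemens):
  0.6255·V_1 - 0.0003333·V_3 = 3.125
  0.001553·V_3 - 0.0003333·V_1 = 0
Determinant D = (0.6255)(0.001553) - (-0.0003333)(-0.0003333) = 0.0009712
V_1 = [(3.125)(0.001553) - (-0.0003333)(0)]/D = 4.996 V
V_3 = [(0.6255)(0) - (3.125)(-0.0003333)]/D = 1.073 V
Power in each resistor, P = (ΔV)²/R:
  P_R1 = (5 - 4.996)²/1.6 = 0.000007745 W
  P_R2 = (4.996 - 0)²/5600 = 0.004458 W
  P_R3 = (4.996 - 1.073)²/3000 = 0.005132 W
  P_R4 = (0 - 1.073)²/820 = 0.001403 W
P_total = P_R1 + P_R2 + P_R3 + P_R4 = 0.011 W

Final answer: 0.011 W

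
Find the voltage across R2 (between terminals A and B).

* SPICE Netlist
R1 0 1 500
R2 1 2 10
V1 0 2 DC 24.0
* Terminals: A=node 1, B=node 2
R1 and R2 are in series across V1 (node 0 → node 1 → node 2), and the output A–B is taken across R2, so this is a voltage divider.
Series current: I = V1/(R1 + R2) = 24/(500 + 10) = 24/510 = 0.04706 A
V_R2 = I × R2 = V1 × R2/(R1 + R2) = 24 × 10/510 = 0.4706 V

Final answer: 0.4706 V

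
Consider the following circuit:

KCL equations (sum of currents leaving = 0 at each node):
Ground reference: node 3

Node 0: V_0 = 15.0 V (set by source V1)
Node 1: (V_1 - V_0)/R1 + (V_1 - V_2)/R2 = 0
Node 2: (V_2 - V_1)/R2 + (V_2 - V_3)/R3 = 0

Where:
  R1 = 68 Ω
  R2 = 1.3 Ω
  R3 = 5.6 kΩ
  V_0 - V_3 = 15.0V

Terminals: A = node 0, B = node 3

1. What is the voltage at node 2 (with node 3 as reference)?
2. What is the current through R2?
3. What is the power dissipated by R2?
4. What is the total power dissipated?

Nodal analysis, taking node 3 as the 0 V reference.
Source V1 fixes V_0 = 15 V.
KCL at each unknown node (sum of currents leaving = 0; resistances in Ω):
  Node 1: (V_1 - 15)/68 + (V_1 - V_2)/1.3 = 0
  Node 2: (V_2 - V_1)/1.3 + (V_2 - 0)/5600 = 0
Collecting terms (coefficients in siemens):
  0.7839·V_1 - 0.7692·V_2 = 0.2206
  0.7694·V_2 - 0.7692·V_1 = 0
Determinant D = (0.7839)(0.7694) - (-0.7692)(-0.7692) = 0.01145
V_1 = [(0.2206)(0.7694) - (-0.7692)(0)]/D = 14.82 V
V_2 = [(0.7839)(0) - (0.2206)(-0.7692)]/D = 14.82 V
Part 1:
  Read off the nodal solution: V_2 = 14.82 V
Part 2:
  I_R2 = (V_1 - V_2)/R2 = (14.82 - 14.82)/1.3 = 0.002646 A
  Magnitude: I_R2 = 0.002646 A
Part 3:
  I_R2 = (V_1 - V_2)/R2 = (14.82 - 14.82)/1.3 = 0.002646 A
  P_R2 = I_R2² × R2 = (0.002646)² × 1.3 = 0.000009101 W
Part 4:
  Power in each resistor, P = (ΔV)²/R:
    P_R1 = (15 - 14.82)²/68 = 0.000476 W
    P_R2 = (14.82 - 14.82)²/1.3 = 0.000009101 W
    P_R3 = (14.82 - 0)²/5600 = 0.0392 W
  P_total = P_R1 + P_R2 + P_R3 = 0.03969 W

Final answers:
1. V_2 = 14.82 V
2. I_R2 = 0.002646 A
3. P_R2 = 9.101e-06 W
4. P_total = 0.03969 W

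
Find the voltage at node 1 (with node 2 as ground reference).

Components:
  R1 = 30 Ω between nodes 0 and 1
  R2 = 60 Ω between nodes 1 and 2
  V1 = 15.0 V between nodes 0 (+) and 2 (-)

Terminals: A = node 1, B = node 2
Nodal analysis, taking node 2 as the 0 V reference.
Source V1 fixes V_0 = 15 V.
KCL at each unknown node (sum of currents leaving = 0; resistances in Ω):
  Node 1: (V_1 - 15)/30 + (V_1 - 0)/60 = 0
Collecting terms: 0.05 × V_1 = 0.5  =>  V_1 = 10 V
The requested potential is V_1 = 10 V.

Final answer: V_1 = 10 V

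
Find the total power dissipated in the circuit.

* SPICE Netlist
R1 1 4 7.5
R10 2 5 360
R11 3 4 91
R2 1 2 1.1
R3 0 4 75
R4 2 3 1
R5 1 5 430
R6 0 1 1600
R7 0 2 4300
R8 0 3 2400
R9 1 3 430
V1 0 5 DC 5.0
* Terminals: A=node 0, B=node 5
Nodal analysis, taking node 5 as the 0 V reference.
Source V1 fixes V_0 = 5 V.
KCL at each unknown node (sum of currents leaving = 0; resistances in Ω):
  Node 1: (V_1 - V_4)/7.5 + (V_1 - V_2)/1.1 + (V_1 - 0)/430 + (V_1 - 5)/1600 + (V_1 - V_3)/430 = 0
  Node 2: (V_2 - V_1)/1.1 + (V_2 - V_3)/1 + (V_2 - 5)/4300 + (V_2 - 0)/360 = 0
  Node 3: (V_3 - V_2)/1 + (V_3 - 5)/2400 + (V_3 - V_1)/430 + (V_3 - V_4)/91 = 0
  Node 4: (V_4 - V_1)/7.5 + (V_4 - 5)/75 + (V_4 - V_3)/91 = 0
Collecting terms (coefficients in siemens):
  1.048·V_1 - 0.9091·V_2 - 0.002326·V_3 - 0.1333·V_4 = 0.003125
  1.912·V_2 - 0.9091·V_1 - 1·V_3 = 0.001163
  1.014·V_3 - 0.002326·V_1 - 1·V_2 - 0.01099·V_4 = 0.002083
  0.1577·V_4 - 0.1333·V_1 - 0.01099·V_3 = 0.06667
Solving these 4 simultaneous equations (Gaussian elimination) gives:
  V_1 = 3.629 V, V_2 = 3.62 V, V_3 = 3.622 V, V_4 = 3.744 V
Power in each resistor, P = (ΔV)²/R:
  P_R1 = (3.629 - 3.744)²/7.5 = 0.001779 W
  P_R2 = (3.629 - 3.62)²/1.1 = 0.00006698 W
  P_R3 = (5 - 3.744)²/75 = 0.02102 W
  P_R4 = (3.62 - 3.622)²/1 = 0.000003732 W
  P_R5 = (3.629 - 0)²/430 = 0.03062 W
  P_R6 = (5 - 3.629)²/1600 = 0.001175 W
  P_R7 = (5 - 3.62)²/4300 = 0.0004428 W
  P_R8 = (5 - 3.622)²/2400 = 0.0007911 W
  P_R9 = (3.629 - 3.622)²/430 = 0.0000001029 W
  P_R10 = (3.62 - 0)²/360 = 0.0364 W
  P_R11 = (3.622 - 3.744)²/91 = 0.000164 W
P_total = P_R1 + P_R2 + P_R3 + P_R4 + P_R5 + P_R6 + P_R7 + P_R8 + P_R9 + P_R10 + P_R11 = 0.09248 W

Final answer: 0.09248 W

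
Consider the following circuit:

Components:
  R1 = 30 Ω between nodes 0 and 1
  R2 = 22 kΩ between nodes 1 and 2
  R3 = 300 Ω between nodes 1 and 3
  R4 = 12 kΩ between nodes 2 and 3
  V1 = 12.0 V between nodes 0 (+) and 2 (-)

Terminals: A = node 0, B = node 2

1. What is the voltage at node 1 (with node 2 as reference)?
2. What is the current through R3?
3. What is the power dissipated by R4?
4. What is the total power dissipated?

Nodal analysis, taking node 2 as the 0 V reference.
Source V1 fixes V_0 = 12 V.
KCL at each unknown node (sum of currents leaving = 0; resistances in Ω):
  Node 1: (V_1 - 12)/30 + (V_1 - 0)/22000 + (V_1 - V_3)/300 = 0
  Node 3: (V_3 - V_1)/300 + (V_3 - 0)/12000 = 0
Collecting terms (coefficients in siemens):
  0.03671·V_1 - 0.003333·V_3 = 0.4
  0.003417·V_3 - 0.003333·V_1 = 0
Determinant D = (0.03671)(0.003417) - (-0.003333)(-0.003333) = 0.0001143
V_1 = [(0.4)(0.003417) - (-0.003333)(0)]/D = 11.95 V
V_3 = [(0.03671)(0) - (0.4)(-0.003333)]/D = 11.66 V
Part 1:
  Read off the nodal solution: V_1 = 11.95 V
Part 2:
  I_R3 = (V_1 - V_3)/R3 = (11.95 - 11.66)/300 = 0.0009719 A
  Magnitude: I_R3 = 0.0009719 A
Part 3:
  I_R4 = (V_2 - V_3)/R4 = (0 - 11.66)/12000 = -0.0009719 A
  P_R4 = I_R4² × R4 = (-0.0009719)² × 12000 = 0.01134 W
Part 4:
  Power in each resistor, P = (ΔV)²/R:
    P_R1 = (12 - 11.95)²/30 = 0.00006888 W
    P_R2 = (11.95 - 0)²/22000 = 0.006496 W
    P_R3 = (11.95 - 11.66)²/300 = 0.0002834 W
    P_R4 = (0 - 11.66)²/12000 = 0.01134 W
  P_total = P_R1 + P_R2 + P_R3 + P_R4 = 0.01818 W

Final answers:
1. V_1 = 11.95 V
2. I_R3 = 0.0009719 A
3. P_R4 = 0.01134 W
4. P_total = 0.01818 W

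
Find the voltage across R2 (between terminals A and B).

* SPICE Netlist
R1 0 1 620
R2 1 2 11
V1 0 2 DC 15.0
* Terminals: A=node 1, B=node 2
R1 and R2 are in series across V1 (node 0 → node 1 → node 2), and the output A–B is taken across R2, so this is a voltage divider.
Series current: I = V1/(R1 + R2) = 15/(620 + 11) = 15/631 = 0.02377 A
V_R2 = I × R2 = V1 × R2/(R1 + R2) = 15 × 11/631 = 0.2615 V

Final answer: 0.2615 V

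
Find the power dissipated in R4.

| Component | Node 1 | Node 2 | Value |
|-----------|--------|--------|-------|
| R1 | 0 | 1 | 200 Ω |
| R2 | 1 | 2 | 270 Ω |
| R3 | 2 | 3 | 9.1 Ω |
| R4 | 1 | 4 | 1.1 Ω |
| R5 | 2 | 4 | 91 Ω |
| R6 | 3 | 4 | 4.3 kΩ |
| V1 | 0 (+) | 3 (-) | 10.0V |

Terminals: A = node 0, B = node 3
Nodal analysis, taking node 3 as the 0 V reference.
Source V1 fixes V_0 = 10 V.
KCL at each unknown node (sum of currents leaving = 0; resistances in Ω):
  Node 1: (V_1 - 10)/200 + (V_1 - V_2)/270 + (V_1 - V_4)/1.1 = 0
  Node 2: (V_2 - V_1)/270 + (V_2 - 0)/9.1 + (V_2 - V_4)/91 = 0
  Node 4: (V_4 - V_1)/1.1 + (V_4 - V_2)/91 + (V_4 - 0)/4300 = 0
Collecting terms (coefficients in siemens):
  0.9178·V_1 - 0.003704·V_2 - 0.9091·V_4 = 0.05
  0.1246·V_2 - 0.003704·V_1 - 0.01099·V_4 = 0
  0.9203·V_4 - 0.9091·V_1 - 0.01099·V_2 = 0
Solving these 3 simultaneous equations (Gaussian elimination) gives:
  V_1 = 2.765 V, V_2 = 0.3234 V, V_4 = 2.735 V
I_R4 = (V_1 - V_4)/R4 = (2.765 - 2.735)/1.1 = 0.02713 A
P_R4 = I_R4² × R4 = (0.02713)² × 1.1 = 0.0008099 W

Final answer: 0.0008099 W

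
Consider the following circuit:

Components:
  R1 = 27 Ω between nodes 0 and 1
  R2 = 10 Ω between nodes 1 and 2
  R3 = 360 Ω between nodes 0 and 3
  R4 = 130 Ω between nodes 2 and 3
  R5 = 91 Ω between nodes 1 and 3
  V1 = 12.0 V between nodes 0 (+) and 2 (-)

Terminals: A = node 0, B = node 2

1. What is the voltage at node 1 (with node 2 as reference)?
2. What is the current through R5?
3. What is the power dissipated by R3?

Nodal analysis, taking node 2 as the 0 V reference.
Source V1 fixes V_0 = 12 V.
KCL at each unknown node (sum of currents leaving = 0; resistances in Ω):
  Node 1: (V_1 - 12)/27 + (V_1 - 0)/10 + (V_1 - V_3)/91 = 0
  Node 3: (V_3 - 12)/360 + (V_3 - 0)/130 + (V_3 - V_1)/91 = 0
Collecting terms (coefficients in siemens):
  0.148·V_1 - 0.01099·V_3 = 0.4444
  0.02146·V_3 - 0.01099·V_1 = 0.03333
Determinant D = (0.148)(0.02146) - (-0.01099)(-0.01099) = 0.003056
V_1 = [(0.4444)(0.02146) - (-0.01099)(0.03333)]/D = 3.241 V
V_3 = [(0.148)(0.03333) - (0.4444)(-0.01099)]/D = 3.213 V
Part 1:
  Read off the nodal solution: V_1 = 3.241 V
Part 2:
  I_R5 = (V_1 - V_3)/R5 = (3.241 - 3.213)/91 = 0.0003074 A
  Magnitude: I_R5 = 0.0003074 A
Part 3:
  I_R3 = (V_0 - V_3)/R3 = (12 - 3.213)/360 = 0.02441 A
  P_R3 = I_R3² × R3 = (0.02441)² × 360 = 0.2145 W

Final answers:
1. V_1 = 3.241 V
2. I_R5 = 0.0003074 A
3. P_R3 = 0.2145 W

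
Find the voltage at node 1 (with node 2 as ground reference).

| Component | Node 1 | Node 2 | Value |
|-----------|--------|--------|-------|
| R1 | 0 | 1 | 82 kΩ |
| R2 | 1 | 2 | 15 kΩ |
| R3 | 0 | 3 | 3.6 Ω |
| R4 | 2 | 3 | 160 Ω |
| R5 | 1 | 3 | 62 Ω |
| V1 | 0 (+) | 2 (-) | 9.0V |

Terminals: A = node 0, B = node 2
Nodal analysis, taking node 2 as the 0 V reference.
Source V1 fixes V_0 = 9 V.
KCL at each unknown node (sum of currents leaving = 0; resistances in Ω):
  Node 1: (V_1 - 9)/82000 + (V_1 - 0)/15000 + (V_1 - V_3)/62 = 0
  Node 3: (V_3 - 9)/3.6 + (V_3 - 0)/160 + (V_3 - V_1)/62 = 0
Collecting terms (coefficients in siemens):
  0.01621·V_1 - 0.01613·V_3 = 0.0001098
  0.3002·V_3 - 0.01613·V_1 = 2.5
Determinant D = (0.01621)(0.3002) - (-0.01613)(-0.01613) = 0.004605
V_1 = [(0.0001098)(0.3002) - (-0.01613)(2.5)]/D = 8.764 V
V_3 = [(0.01621)(2.5) - (0.0001098)(-0.01613)]/D = 8.8 V
The requested potential is V_1 = 8.764 V.

Final answer: V_1 = 8.764 V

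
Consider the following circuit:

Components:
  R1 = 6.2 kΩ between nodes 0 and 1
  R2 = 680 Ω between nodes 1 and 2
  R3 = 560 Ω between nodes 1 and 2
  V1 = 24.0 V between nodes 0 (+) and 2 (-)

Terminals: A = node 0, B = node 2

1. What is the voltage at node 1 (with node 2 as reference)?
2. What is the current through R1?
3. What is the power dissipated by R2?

Nodal analysis, taking node 2 as the 0 V reference.
Source V1 fixes V_0 = 24 V.
KCL at each unknown node (sum of currents leaving = 0; resistances in Ω):
  Node 1: (V_1 - 24)/6200 + (V_1 - 0)/680 + (V_1 - 0)/560 = 0
Collecting terms: 0.003418 × V_1 = 0.003871  =>  V_1 = 1.133 V
Part 1:
  Read off the nodal solution: V_1 = 1.133 V
Part 2:
  I_R1 = (V_0 - V_1)/R1 = (24 - 1.133)/6200 = 0.003688 A
  Magnitude: I_R1 = 0.003688 A
Part 3:
  I_R2 = (V_1 - V_2)/R2 = (1.133 - 0)/680 = 0.001666 A
  P_R2 = I_R2² × R2 = (0.001666)² × 680 = 0.001887 W

Final answers:
1. V_1 = 1.133 V
2. I_R1 = 0.003688 A
3. P_R2 = 0.001887 W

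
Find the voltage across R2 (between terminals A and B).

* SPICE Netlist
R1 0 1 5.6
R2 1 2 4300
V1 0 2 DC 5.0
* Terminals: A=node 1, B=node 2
R1 and R2 are in series across V1 (node 0 → node 1 → node 2), and the output A–B is taken across R2, so this is a voltage divider.
Series current: I = V1/(R1 + R2) = 5/(5.6 + 4300) = 5/4306 = 0.001161 A
V_R2 = I × R2 = V1 × R2/(R1 + R2) = 5 × 4300/4306 = 4.993 V

Final answer: 4.993 V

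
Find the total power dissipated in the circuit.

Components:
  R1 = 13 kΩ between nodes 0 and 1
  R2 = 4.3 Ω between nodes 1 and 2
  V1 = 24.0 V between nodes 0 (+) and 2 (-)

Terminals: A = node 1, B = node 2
Nodal analysis, taking node 2 as the 0 V reference.
Source V1 fixes V_0 = 24 V.
KCL at each unknown node (sum of currents leaving = 0; resistances in Ω):
  Node 1: (V_1 - 24)/13000 + (V_1 - 0)/4.3 = 0
Collecting terms: 0.2326 × V_1 = 0.001846  =>  V_1 = 0.007936 V
Power in each resistor, P = (ΔV)²/R:
  P_R1 = (24 - 0.007936)²/13000 = 0.04428 W
  P_R2 = (0.007936 - 0)²/4.3 = 0.00001465 W
P_total = P_R1 + P_R2 = 0.04429 W

Final answer: 0.04429 W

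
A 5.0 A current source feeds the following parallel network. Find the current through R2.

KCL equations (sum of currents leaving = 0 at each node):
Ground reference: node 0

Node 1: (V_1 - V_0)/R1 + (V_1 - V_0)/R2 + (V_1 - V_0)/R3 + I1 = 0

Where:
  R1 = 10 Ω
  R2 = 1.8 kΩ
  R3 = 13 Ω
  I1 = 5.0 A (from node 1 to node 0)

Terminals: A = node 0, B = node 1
All resistors sit directly between nodes 0 and 1, so they are in parallel and share one voltage V; the full source current 5 A splits among them.
1/R_par = 1/10 + 1/1800 + 1/13 = 0.1775 S  =>  R_par = 5.634 Ω
V = I × R_par = 5 × 5.634 = 28.17 V
I_R2 = V/R2 = 28.17/1800 = 0.01565 A

Final answer: 0.01565 A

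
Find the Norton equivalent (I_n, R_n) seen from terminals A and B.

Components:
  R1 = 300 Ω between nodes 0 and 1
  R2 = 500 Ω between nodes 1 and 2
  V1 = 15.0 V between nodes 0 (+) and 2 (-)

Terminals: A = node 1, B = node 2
Find the Thévenin equivalent first; then I_n = V_th/R_th and R_n = R_th.
Step 1 — V_th is the open-circuit voltage V_A - V_B (nothing connected across the terminals).
Nodal analysis, taking node 2 as the 0 V reference.
Source V1 fixes V_0 = 15 V.
KCL at each unknown node (sum of currents leaving = 0; resistances in Ω):
  Node 1: (V_1 - 15)/300 + (V_1 - 0)/500 = 0
Collecting terms: 0.005333 × V_1 = 0.05  =>  V_1 = 9.375 V
V_th = V_1 - V_2 = 9.375 - 0 = 9.375 V
Step 2 — R_th: zero the source — replace V1 by a short circuit (node 2 merges into node 0) — and find the resistance seen between A (node 1) and B (node 0).
Reduce the network between node 1 (A) and node 0 (B) by series/parallel combination:
  Rp1 = R1 ‖ R2 (parallel, both between nodes 0 and 1) = 1/(1/300 + 1/500) = 187.5 Ω
R_th = 187.5 Ω
I_n = V_th/R_th = 9.375/187.5 = 0.05 A, and R_n = R_th = 187.5 Ω

Final answer: I_n = 0.05 A, R_n = 187.5 Ω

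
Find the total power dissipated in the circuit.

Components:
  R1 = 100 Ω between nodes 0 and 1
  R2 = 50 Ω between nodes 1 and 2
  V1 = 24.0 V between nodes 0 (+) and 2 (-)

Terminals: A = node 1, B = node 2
Nodal analysis, taking node 2 as the 0 V reference.
Source V1 fixes V_0 = 24 V.
KCL at each unknown node (sum of currents leaving = 0; resistances in Ω):
  Node 1: (V_1 - 24)/100 + (V_1 - 0)/50 = 0
Collecting terms: 0.03 × V_1 = 0.24  =>  V_1 = 8 V
Power in each resistor, P = (ΔV)²/R:
  P_R1 = (24 - 8)²/100 = 2.56 W
  P_R2 = (8 - 0)²/50 = 1.28 W
P_total = P_R1 + P_R2 = 3.84 W

Final answer: 3.84 W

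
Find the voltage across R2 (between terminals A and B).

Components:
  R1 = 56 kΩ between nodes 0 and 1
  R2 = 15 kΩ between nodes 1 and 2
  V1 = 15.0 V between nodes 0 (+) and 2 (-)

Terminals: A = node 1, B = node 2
R1 and R2 are in series across V1 (node 0 → node 1 → node 2), and the output A–B is taken across R2, so this is a voltage divider.
Series current: I = V1/(R1 + R2) = 15/(56000 + 15000) = 15/71000 = 0.0002113 A
V_R2 = I × R2 = V1 × R2/(R1 + R2) = 15 × 15000/71000 = 3.169 V

Final answer: 3.169 V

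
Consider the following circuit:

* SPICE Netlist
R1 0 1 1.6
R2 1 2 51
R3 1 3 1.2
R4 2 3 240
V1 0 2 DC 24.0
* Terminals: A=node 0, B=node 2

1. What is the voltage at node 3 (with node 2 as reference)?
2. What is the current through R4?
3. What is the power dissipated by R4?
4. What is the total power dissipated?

Nodal analysis, taking node 2 as the 0 V reference.
Source V1 fixes V_0 = 24 V.
KCL at each unknown node (sum of currents leaving = 0; resistances in Ω):
  Node 1: (V_1 - 24)/1.6 + (V_1 - 0)/51 + (V_1 - V_3)/1.2 = 0
  Node 3: (V_3 - V_1)/1.2 + (V_3 - 0)/240 = 0
Collecting terms (coefficients in siemens):
  1.478·V_1 - 0.8333·V_3 = 15
  0.8375·V_3 - 0.8333·V_1 = 0
Determinant D = (1.478)(0.8375) - (-0.8333)(-0.8333) = 0.5433
V_1 = [(15)(0.8375) - (-0.8333)(0)]/D = 23.12 V
V_3 = [(1.478)(0) - (15)(-0.8333)]/D = 23.01 V
Part 1:
  Read off the nodal solution: V_3 = 23.01 V
Part 2:
  I_R4 = (V_2 - V_3)/R4 = (0 - 23.01)/240 = -0.09586 A
  Magnitude: I_R4 = 0.09586 A
Part 3:
  I_R4 = (V_2 - V_3)/R4 = (0 - 23.01)/240 = -0.09586 A
  P_R4 = I_R4² × R4 = (-0.09586)² × 240 = 2.205 W
Part 4:
  Power in each resistor, P = (ΔV)²/R:
    P_R1 = (24 - 23.12)²/1.6 = 0.4826 W
    P_R2 = (23.12 - 0)²/51 = 10.48 W
    P_R3 = (23.12 - 23.01)²/1.2 = 0.01103 W
    P_R4 = (0 - 23.01)²/240 = 2.205 W
  P_total = P_R1 + P_R2 + P_R3 + P_R4 = 13.18 W

Final answers:
1. V_3 = 23.01 V
2. I_R4 = 0.09586 A
3. P_R4 = 2.205 W
4. P_total = 13.18 W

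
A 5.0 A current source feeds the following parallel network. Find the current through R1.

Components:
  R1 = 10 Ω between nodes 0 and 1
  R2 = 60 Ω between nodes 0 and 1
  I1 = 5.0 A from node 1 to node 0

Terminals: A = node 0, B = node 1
All resistors sit directly between nodes 0 and 1, so they are in parallel and share one voltage V; the full source current 5 A splits among them.
1/R_par = 1/10 + 1/60 = 0.1167 S  =>  R_par = 8.571 Ω
V = I × R_par = 5 × 8.571 = 42.86 V
I_R1 = V/R1 = 42.86/10 = 4.286 A

Final answer: 4.286 A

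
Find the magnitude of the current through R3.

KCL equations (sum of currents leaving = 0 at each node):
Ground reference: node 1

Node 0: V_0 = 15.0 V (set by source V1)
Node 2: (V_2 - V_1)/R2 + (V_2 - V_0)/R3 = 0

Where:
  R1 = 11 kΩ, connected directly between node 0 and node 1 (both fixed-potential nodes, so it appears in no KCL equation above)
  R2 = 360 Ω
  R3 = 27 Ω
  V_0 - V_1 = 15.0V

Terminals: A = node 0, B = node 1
Nodal analysis, taking node 1 as the 0 V reference.
Source V1 fixes V_0 = 15 V.
KCL at each unknown node (sum of currents leaving = 0; resistances in Ω):
  Node 2: (V_2 - 0)/360 + (V_2 - 15)/27 = 0
Collecting terms: 0.03981 × V_2 = 0.5556  =>  V_2 = 13.95 V
I_R3 = (V_0 - V_2)/R3 = (15 - 13.95)/27 = 0.03876 A
|I_R3| = 0.03876 A

Final answer: |I_R3| = 0.03876 A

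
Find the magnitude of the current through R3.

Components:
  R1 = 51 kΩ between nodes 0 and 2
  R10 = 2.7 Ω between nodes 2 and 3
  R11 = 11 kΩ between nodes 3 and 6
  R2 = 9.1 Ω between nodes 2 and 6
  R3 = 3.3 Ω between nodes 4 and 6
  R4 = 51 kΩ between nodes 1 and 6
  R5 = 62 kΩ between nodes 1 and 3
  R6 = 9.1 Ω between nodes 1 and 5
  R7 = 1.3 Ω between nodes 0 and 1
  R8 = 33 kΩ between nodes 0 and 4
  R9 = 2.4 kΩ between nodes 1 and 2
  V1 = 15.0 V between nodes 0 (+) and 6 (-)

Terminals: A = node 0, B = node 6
Nodal analysis, taking node 6 as the 0 V reference.
Source V1 fixes V_0 = 15 V.
KCL at each unknown node (sum of currents leaving = 0; resistances in Ω):
  Node 1: (V_1 - 0)/51000 + (V_1 - V_3)/62000 + (V_1 - V_5)/9.1 + (V_1 - 15)/1.3 + (V_1 - V_2)/2400 = 0
  Node 2: (V_2 - 15)/51000 + (V_2 - 0)/9.1 + (V_2 - V_1)/2400 + (V_2 - V_3)/2.7 = 0
  Node 3: (V_3 - V_1)/62000 + (V_3 - V_2)/2.7 + (V_3 - 0)/11000 = 0
  Node 4: (V_4 - 0)/3.3 + (V_4 - 15)/33000 = 0
  Node 5: (V_5 - V_1)/9.1 = 0
Collecting terms (coefficients in siemens):
  0.8796·V_1 - 0.0004167·V_2 - 0.00001613·V_3 - 0.1099·V_5 = 11.54
  0.4807·V_2 - 0.0004167·V_1 - 0.3704·V_3 = 0.0002941
  0.3705·V_3 - 0.00001613·V_1 - 0.3704·V_2 = 0
  0.3031·V_4 = 0.0004545
  0.1099·V_5 - 0.1099·V_1 = 0
Solving these 5 simultaneous equations (Gaussian elimination) gives:
  V_1 = 14.99 V, V_2 = 0.06141 V, V_3 = 0.06205 V, V_4 = 0.0015 V
  V_5 = 14.99 V
I_R3 = (V_4 - V_6)/R3 = (0.0015 - 0)/3.3 = 0.0004545 A
|I_R3| = 0.0004545 A

Final answer: |I_R3| = 0.0004545 A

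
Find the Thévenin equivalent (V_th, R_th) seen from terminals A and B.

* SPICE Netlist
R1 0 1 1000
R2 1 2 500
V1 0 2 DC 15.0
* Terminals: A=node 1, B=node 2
Step 1 — V_th is the open-circuit voltage V_A - V_B (nothing connected across the terminals).
Nodal analysis, taking node 2 as the 0 V reference.
Source V1 fixes V_0 = 15 V.
KCL at each unknown node (sum of currents leaving = 0; resistances in Ω):
  Node 1: (V_1 - 15)/1000 + (V_1 - 0)/500 = 0
Collecting terms: 0.003 × V_1 = 0.015  =>  V_1 = 5 V
V_th = V_1 - V_2 = 5 - 0 = 5 V
Step 2 — R_th: zero the source — replace V1 by a short circuit (node 2 merges into node 0) — and find the resistance seen between A (node 1) and B (node 0).
Reduce the network between node 1 (A) and node 0 (B) by series/parallel combination:
  Rp1 = R1 ‖ R2 (parallel, both between nodes 0 and 1) = 1/(1/1000 + 1/500) = 333.3 Ω
R_th = 333.3 Ω

Final answer: V_th = 5 V, R_th = 333.3 Ω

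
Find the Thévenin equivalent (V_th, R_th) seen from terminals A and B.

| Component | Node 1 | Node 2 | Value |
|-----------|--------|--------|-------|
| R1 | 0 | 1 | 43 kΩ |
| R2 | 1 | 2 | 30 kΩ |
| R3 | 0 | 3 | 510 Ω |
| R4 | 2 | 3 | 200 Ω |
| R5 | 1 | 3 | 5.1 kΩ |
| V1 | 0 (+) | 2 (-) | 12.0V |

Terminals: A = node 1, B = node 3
Step 1 — V_th is the open-circuit voltage V_A - V_B (nothing connected across the terminals).
Nodal analysis, taking node 2 as the 0 V reference.
Source V1 fixes V_0 = 12 V.
KCL at each unknown node (sum of currents leaving = 0; resistances in Ω):
  Node 1: (V_1 - 12)/43000 + (V_1 - 0)/30000 + (V_1 - V_3)/5100 = 0
  Node 3: (V_3 - 12)/510 + (V_3 - 0)/200 + (V_3 - V_1)/5100 = 0
Collecting terms (coefficients in siemens):
  0.0002527·V_1 - 0.0001961·V_3 = 0.0002791
  0.007157·V_3 - 0.0001961·V_1 = 0.02353
Determinant D = (0.0002527)(0.007157) - (-0.0001961)(-0.0001961) = 0.00000177
V_1 = [(0.0002791)(0.007157) - (-0.0001961)(0.02353)]/D = 3.735 V
V_3 = [(0.0002527)(0.02353) - (0.0002791)(-0.0001961)]/D = 3.39 V
V_th = V_1 - V_3 = 3.735 - 3.39 = 0.3452 V
Step 2 — R_th: zero the source — replace V1 by a short circuit (node 2 merges into node 0) — and find the resistance seen between A (node 1) and B (node 3).
Reduce the network between node 1 (A) and node 3 (B) by series/parallel combination:
  Rp1 = R1 ‖ R2 (parallel, both between nodes 0 and 1) = 1/(1/43000 + 1/30000) = 17670 Ω
  Rp2 = R3 ‖ R4 (parallel, both between nodes 0 and 3) = 1/(1/510 + 1/200) = 143.7 Ω
  Rs1 = Rp1 + Rp2 (series, joined only at node 0) = 17670 + 143.7 = 17810 Ω
  Rp3 = R5 ‖ Rs1 (parallel, both between nodes 1 and 3) = 1/(1/5100 + 1/17810) = 3965 Ω
R_th = 3.965 kΩ

Final answer: V_th = 0.3452 V, R_th = 3.965 kΩ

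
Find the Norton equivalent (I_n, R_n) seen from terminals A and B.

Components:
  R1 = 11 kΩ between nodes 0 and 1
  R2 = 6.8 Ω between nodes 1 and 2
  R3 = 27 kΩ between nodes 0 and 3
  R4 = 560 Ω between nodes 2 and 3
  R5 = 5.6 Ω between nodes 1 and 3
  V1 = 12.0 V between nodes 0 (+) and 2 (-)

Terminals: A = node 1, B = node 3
Find the Thévenin equivalent first; then I_n = V_th/R_th and R_n = R_th.
Step 1 — V_th is the open-circuit voltage V_A - V_B (nothing connected across the terminals).
Nodal analysis, taking node 2 as the 0 V reference.
Source V1 fixes V_0 = 12 V.
KCL at each unknown node (sum of currents leaving = 0; resistances in Ω):
  Node 1: (V_1 - 12)/11000 + (V_1 - 0)/6.8 + (V_1 - V_3)/5.6 = 0
  Node 3: (V_3 - 12)/27000 + (V_3 - 0)/560 + (V_3 - V_1)/5.6 = 0
Collecting terms (coefficients in siemens):
  0.3257·V_1 - 0.1786·V_3 = 0.001091
  0.1804·V_3 - 0.1786·V_1 = 0.0004444
Determinant D = (0.3257)(0.1804) - (-0.1786)(-0.1786) = 0.02687
V_1 = [(0.001091)(0.1804) - (-0.1786)(0.0004444)]/D = 0.01028 V
V_3 = [(0.3257)(0.0004444) - (0.001091)(-0.1786)]/D = 0.01264 V
V_th = V_1 - V_3 = 0.01028 - 0.01264 = -0.00236 V
Step 2 — R_th: zero the source — replace V1 by a short circuit (node 2 merges into node 0) — and find the resistance seen between A (node 1) and B (node 3).
Reduce the network between node 1 (A) and node 3 (B) by series/parallel combination:
  Rp1 = R1 ‖ R2 (parallel, both between nodes 0 and 1) = 1/(1/11000 + 1/6.8) = 6.796 Ω
  Rp2 = R3 ‖ R4 (parallel, both between nodes 0 and 3) = 1/(1/27000 + 1/560) = 548.6 Ω
  Rs1 = Rp1 + Rp2 (series, joined only at node 0) = 6.796 + 548.6 = 555.4 Ω
  Rp3 = R5 ‖ Rs1 (parallel, both between nodes 1 and 3) = 1/(1/5.6 + 1/555.4) = 5.544 Ω
R_th = 5.544 Ω
I_n = V_th/R_th = -0.00236/5.544 = -0.0004257 A, and R_n = R_th = 5.544 Ω

Final answer: I_n = -0.0004257 A, R_n = 5.544 Ω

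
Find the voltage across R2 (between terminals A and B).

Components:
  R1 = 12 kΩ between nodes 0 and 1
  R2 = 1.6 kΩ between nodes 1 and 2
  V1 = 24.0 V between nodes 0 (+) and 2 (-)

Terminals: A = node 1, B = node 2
R1 and R2 are in series across V1 (node 0 → node 1 → node 2), and the output A–B is taken across R2, so this is a voltage divider.
Series current: I = V1/(R1 + R2) = 24/(12000 + 1600) = 24/13600 = 0.001765 A
V_R2 = I × R2 = V1 × R2/(R1 + R2) = 24 × 1600/13600 = 2.824 V

Final answer: 2.824 V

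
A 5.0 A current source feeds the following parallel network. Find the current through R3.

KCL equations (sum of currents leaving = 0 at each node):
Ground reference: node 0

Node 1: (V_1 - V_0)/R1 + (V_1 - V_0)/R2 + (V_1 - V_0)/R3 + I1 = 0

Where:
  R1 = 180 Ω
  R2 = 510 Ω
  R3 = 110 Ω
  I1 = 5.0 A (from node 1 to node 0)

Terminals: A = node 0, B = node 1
All resistors sit directly between nodes 0 and 1, so they are in parallel and share one voltage V; the full source current 5 A splits among them.
1/R_par = 1/180 + 1/510 + 1/110 = 0.01661 S  =>  R_par = 60.21 Ω
V = I × R_par = 5 × 60.21 = 301.1 V
I_R3 = V/R3 = 301.1/110 = 2.737 A

Final answer: 2.737 A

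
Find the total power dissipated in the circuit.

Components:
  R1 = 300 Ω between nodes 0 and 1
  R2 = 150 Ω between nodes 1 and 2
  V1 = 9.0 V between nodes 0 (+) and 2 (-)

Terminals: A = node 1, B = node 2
Nodal analysis, taking node 2 as the 0 V reference.
Source V1 fixes V_0 = 9 V.
KCL at each unknown node (sum of currents leaving = 0; resistances in Ω):
  Node 1: (V_1 - 9)/300 + (V_1 - 0)/150 = 0
Collecting terms: 0.01 × V_1 = 0.03  =>  V_1 = 3 V
Power in each resistor, P = (ΔV)²/R:
  P_R1 = (9 - 3)²/300 = 0.12 W
  P_R2 = (3 - 0)²/150 = 0.06 W
P_total = P_R1 + P_R2 = 0.18 W

Final answer: 0.18 W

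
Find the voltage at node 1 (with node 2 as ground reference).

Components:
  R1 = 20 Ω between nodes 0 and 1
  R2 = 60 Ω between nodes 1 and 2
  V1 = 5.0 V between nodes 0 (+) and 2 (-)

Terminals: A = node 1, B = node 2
Nodal analysis, taking node 2 as the 0 V reference.
Source V1 fixes V_0 = 5 V.
KCL at each unknown node (sum of currents leaving = 0; resistances in Ω):
  Node 1: (V_1 - 5)/20 + (V_1 - 0)/60 = 0
Collecting terms: 0.06667 × V_1 = 0.25  =>  V_1 = 3.75 V
The requested potential is V_1 = 3.75 V.

Final answer: V_1 = 3.75 V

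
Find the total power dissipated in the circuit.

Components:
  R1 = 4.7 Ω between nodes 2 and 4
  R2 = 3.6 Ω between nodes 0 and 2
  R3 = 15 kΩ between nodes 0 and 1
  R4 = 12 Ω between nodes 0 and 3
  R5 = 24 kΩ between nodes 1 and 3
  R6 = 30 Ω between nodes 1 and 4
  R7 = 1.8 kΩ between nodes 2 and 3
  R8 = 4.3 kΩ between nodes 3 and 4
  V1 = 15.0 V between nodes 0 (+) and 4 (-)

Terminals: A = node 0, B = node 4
Nodal analysis, taking node 4 as the 0 V reference.
Source V1 fixes V_0 = 15 V.
KCL at each unknown node (sum of currents leaving = 0; resistances in Ω):
  Node 1: (V_1 - 15)/15000 + (V_1 - V_3)/24000 + (V_1 - 0)/30 = 0
  Node 2: (V_2 - 0)/4.7 + (V_2 - 15)/3.6 + (V_2 - V_3)/1800 = 0
  Node 3: (V_3 - 15)/12 + (V_3 - V_1)/24000 + (V_3 - V_2)/1800 + (V_3 - 0)/4300 = 0
Collecting terms (coefficients in siemens):
  0.03344·V_1 - 0.00004167·V_3 = 0.001
  0.4911·V_2 - 0.0005556·V_3 = 4.167
  0.08416·V_3 - 0.00004167·V_1 - 0.0005556·V_2 = 1.25
Solving these 3 simultaneous equations (Gaussian elimination) gives:
  V_1 = 0.04848 V, V_2 = 8.501 V, V_3 = 14.91 V
Power in each resistor, P = (ΔV)²/R:
  P_R1 = (8.501 - 0)²/4.7 = 15.38 W
  P_R2 = (15 - 8.501)²/3.6 = 11.73 W
  P_R3 = (15 - 0.04848)²/15000 = 0.0149 W
  P_R4 = (15 - 14.91)²/12 = 0.0007015 W
  P_R5 = (0.04848 - 14.91)²/24000 = 0.009201 W
  P_R6 = (0.04848 - 0)²/30 = 0.00007834 W
  P_R7 = (8.501 - 14.91)²/1800 = 0.02281 W
  P_R8 = (14.91 - 0)²/4300 = 0.05169 W
P_total = P_R1 + P_R2 + P_R3 + P_R4 + P_R5 + P_R6 + P_R7 + P_R8 = 27.21 W

Final answer: 27.21 W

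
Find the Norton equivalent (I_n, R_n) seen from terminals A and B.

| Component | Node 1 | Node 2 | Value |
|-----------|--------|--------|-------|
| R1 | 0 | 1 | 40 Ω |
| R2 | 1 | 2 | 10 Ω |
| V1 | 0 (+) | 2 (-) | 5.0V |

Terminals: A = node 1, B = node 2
Find the Thévenin equivalent first; then I_n = V_th/R_th and R_n = R_th.
Step 1 — V_th is the open-circuit voltage V_A - V_B (nothing connected across the terminals).
Nodal analysis, taking node 2 as the 0 V reference.
Source V1 fixes V_0 = 5 V.
KCL at each unknown node (sum of currents leaving = 0; resistances in Ω):
  Node 1: (V_1 - 5)/40 + (V_1 - 0)/10 = 0
Collecting terms: 0.125 × V_1 = 0.125  =>  V_1 = 1 V
V_th = V_1 - V_2 = 1 - 0 = 1 V
Step 2 — R_th: zero the source — replace V1 by a short circuit (node 2 merges into node 0) — and find the resistance seen between A (node 1) and B (node 0).
Reduce the network between node 1 (A) and node 0 (B) by series/parallel combination:
  Rp1 = R1 ‖ R2 (parallel, both between nodes 0 and 1) = 1/(1/40 + 1/10) = 8 Ω
R_th = 8 Ω
I_n = V_th/R_th = 1/8 = 0.125 A, and R_n = R_th = 8 Ω

Final answer: I_n = 0.125 A, R_n = 8 Ω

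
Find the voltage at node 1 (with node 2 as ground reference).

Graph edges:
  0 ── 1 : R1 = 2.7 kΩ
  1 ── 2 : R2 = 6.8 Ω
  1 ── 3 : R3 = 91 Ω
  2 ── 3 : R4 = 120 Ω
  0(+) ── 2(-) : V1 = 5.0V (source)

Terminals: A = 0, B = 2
Nodal analysis, taking node 2 as the 0 V reference.
Source V1 fixes V_0 = 5 V.
KCL at each unknown node (sum of currents leaving = 0; resistances in Ω):
  Node 1: (V_1 - 5)/2700 + (V_1 - 0)/6.8 + (V_1 - V_3)/91 = 0
  Node 3: (V_3 - V_1)/91 + (V_3 - 0)/120 = 0
Collecting terms (coefficients in siemens):
  0.1584·V_1 - 0.01099·V_3 = 0.001852
  0.01932·V_3 - 0.01099·V_1 = 0
Determinant D = (0.1584)(0.01932) - (-0.01099)(-0.01099) = 0.00294
V_1 = [(0.001852)(0.01932) - (-0.01099)(0)]/D = 0.01217 V
V_3 = [(0.1584)(0) - (0.001852)(-0.01099)]/D = 0.006921 V
The requested potential is V_1 = 0.01217 V.

Final answer: V_1 = 0.01217 V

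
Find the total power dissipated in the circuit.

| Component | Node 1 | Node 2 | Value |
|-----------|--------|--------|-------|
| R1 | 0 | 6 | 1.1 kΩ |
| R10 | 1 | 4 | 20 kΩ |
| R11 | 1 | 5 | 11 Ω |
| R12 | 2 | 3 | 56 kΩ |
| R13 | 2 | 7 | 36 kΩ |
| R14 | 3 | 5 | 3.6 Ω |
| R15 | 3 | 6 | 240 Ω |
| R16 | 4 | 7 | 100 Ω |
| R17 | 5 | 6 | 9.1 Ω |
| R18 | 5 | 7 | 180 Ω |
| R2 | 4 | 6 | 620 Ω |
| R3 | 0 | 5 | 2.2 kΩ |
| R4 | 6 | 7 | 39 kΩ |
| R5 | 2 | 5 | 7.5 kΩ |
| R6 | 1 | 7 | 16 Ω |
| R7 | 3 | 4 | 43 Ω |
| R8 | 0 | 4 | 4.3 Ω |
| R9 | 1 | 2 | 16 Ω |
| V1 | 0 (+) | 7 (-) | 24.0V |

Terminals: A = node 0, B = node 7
Nodal analysis, taking node 7 as the 0 V reference.
Source V1 fixes V_0 = 24 V.
KCL at each unknown node (sum of currents leaving = 0; resistances in Ω):
  Node 1: (V_1 - 0)/16 + (V_1 - V_2)/16 + (V_1 - V_4)/20000 + (V_1 - V_5)/11 = 0
  Node 2: (V_2 - V_5)/7500 + (V_2 - V_1)/16 + (V_2 - V_3)/56000 + (V_2 - 0)/36000 = 0
  Node 3: (V_3 - V_4)/43 + (V_3 - V_2)/56000 + (V_3 - V_5)/3.6 + (V_3 - V_6)/240 = 0
  Node 4: (V_4 - V_6)/620 + (V_4 - V_3)/43 + (V_4 - 24)/4.3 + (V_4 - V_1)/20000 + (V_4 - 0)/100 = 0
  Node 5: (V_5 - 24)/2200 + (V_5 - V_2)/7500 + (V_5 - V_1)/11 + (V_5 - V_3)/3.6 + (V_5 - V_6)/9.1 + (V_5 - 0)/180 = 0
  Node 6: (V_6 - 24)/1100 + (V_6 - V_4)/620 + (V_6 - 0)/39000 + (V_6 - V_3)/240 + (V_6 - V_5)/9.1 = 0
Collecting terms (coefficients in siemens):
  0.216·V_1 - 0.0625·V_2 - 0.00005·V_4 - 0.09091·V_5 = 0
  0.06268·V_2 - 0.0625·V_1 - 0.00001786·V_3 - 0.0001333·V_5 = 0
  0.3052·V_3 - 0.00001786·V_2 - 0.02326·V_4 - 0.2778·V_5 - 0.004167·V_6 = 0
  0.2675·V_4 - 0.00005·V_1 - 0.02326·V_3 - 0.001613·V_6 = 5.581
  0.4847·V_5 - 0.09091·V_1 - 0.0001333·V_2 - 0.2778·V_3 - 0.1099·V_6 = 0.01091
  0.1166·V_6 - 0.004167·V_3 - 0.001613·V_4 - 0.1099·V_5 = 0.02182
Solving these 6 simultaneous equations (Gaussian elimination) gives:
  V_1 = 4.718 V, V_2 = 4.724 V, V_3 = 9.001 V, V_4 = 21.7 V
  V_5 = 7.948 V, V_6 = 8.299 V
Power in each resistor, P = (ΔV)²/R:
  P_R1 = (24 - 8.299)²/1100 = 0.2241 W
  P_R2 = (21.7 - 8.299)²/620 = 0.2897 W
  P_R3 = (24 - 7.948)²/2200 = 0.1171 W
  P_R4 = (8.299 - 0)²/39000 = 0.001766 W
  P_R5 = (4.724 - 7.948)²/7500 = 0.001386 W
  P_R6 = (4.718 - 0)²/16 = 1.391 W
  P_R7 = (9.001 - 21.7)²/43 = 3.751 W
  P_R8 = (24 - 21.7)²/4.3 = 1.23 W
  P_R9 = (4.718 - 4.724)²/16 = 0.00000225 W
  P_R10 = (4.718 - 21.7)²/20000 = 0.01442 W
  P_R11 = (4.718 - 7.948)²/11 = 0.9485 W
  P_R12 = (4.724 - 9.001)²/56000 = 0.0003266 W
  P_R13 = (4.724 - 0)²/36000 = 0.0006199 W
  P_R14 = (9.001 - 7.948)²/3.6 = 0.3077 W
  P_R15 = (9.001 - 8.299)²/240 = 0.002049 W
  P_R16 = (21.7 - 0)²/100 = 4.709 W
  P_R17 = (7.948 - 8.299)²/9.1 = 0.01356 W
  P_R18 = (7.948 - 0)²/180 = 0.351 W
P_total = P_R1 + P_R2 + P_R3 + P_R4 + P_R5 + P_R6 + P_R7 + P_R8 + P_R9 + P_R10 + P_R11 + P_R12 + P_R13 + P_R14 + P_R15 + P_R16 + P_R17 + P_R18 = 13.35 W

Final answer: 13.35 W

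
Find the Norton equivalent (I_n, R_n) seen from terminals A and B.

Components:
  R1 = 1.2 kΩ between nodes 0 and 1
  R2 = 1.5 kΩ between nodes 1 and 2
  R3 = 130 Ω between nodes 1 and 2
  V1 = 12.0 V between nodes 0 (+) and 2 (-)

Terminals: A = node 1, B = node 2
Find the Thévenin equivalent first; then I_n = V_th/R_th and R_n = R_th.
Step 1 — V_th is the open-circuit voltage V_A - V_B (nothing connected across the terminals).
Nodal analysis, taking node 2 as the 0 V reference.
Source V1 fixes V_0 = 12 V.
KCL at each unknown node (sum of currents leaving = 0; resistances in Ω):
  Node 1: (V_1 - 12)/1200 + (V_1 - 0)/1500 + (V_1 - 0)/130 = 0
Collecting terms: 0.009192 × V_1 = 0.01  =>  V_1 = 1.088 V
V_th = V_1 - V_2 = 1.088 - 0 = 1.088 V
Step 2 — R_th: zero the source — replace V1 by a short circuit (node 2 merges into node 0) — and find the resistance seen between A (node 1) and B (node 0).
Reduce the network between node 1 (A) and node 0 (B) by series/parallel combination:
  Rp1 = R1 ‖ R2 ‖ R3 (parallel, all between nodes 0 and 1) = 1/(1/1200 + 1/1500 + 1/130) = 108.8 Ω
R_th = 108.8 Ω
I_n = V_th/R_th = 1.088/108.8 = 0.01 A, and R_n = R_th = 108.8 Ω

Final answer: I_n = 0.01 A, R_n = 108.8 Ω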